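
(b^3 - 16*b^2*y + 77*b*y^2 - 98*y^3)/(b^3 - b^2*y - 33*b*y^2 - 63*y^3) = (b^2 - 9*b*y + 14*y^2)/(b^2 + 6*b*y + 9*y^2)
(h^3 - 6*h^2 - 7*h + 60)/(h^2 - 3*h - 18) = (h^2 - 9*h + 20)/(h - 6)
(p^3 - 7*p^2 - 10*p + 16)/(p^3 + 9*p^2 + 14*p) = (p^2 - 9*p + 8)/(p*(p + 7))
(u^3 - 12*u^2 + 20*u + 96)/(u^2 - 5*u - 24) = (u^2 - 4*u - 12)/(u + 3)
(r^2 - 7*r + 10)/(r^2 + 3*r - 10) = (r - 5)/(r + 5)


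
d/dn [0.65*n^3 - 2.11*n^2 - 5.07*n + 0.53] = 1.95*n^2 - 4.22*n - 5.07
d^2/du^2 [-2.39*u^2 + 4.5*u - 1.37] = -4.78000000000000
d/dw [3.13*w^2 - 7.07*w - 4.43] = 6.26*w - 7.07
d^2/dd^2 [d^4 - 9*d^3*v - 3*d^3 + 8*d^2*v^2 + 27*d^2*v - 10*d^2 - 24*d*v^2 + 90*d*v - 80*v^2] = 12*d^2 - 54*d*v - 18*d + 16*v^2 + 54*v - 20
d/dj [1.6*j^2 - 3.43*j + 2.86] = 3.2*j - 3.43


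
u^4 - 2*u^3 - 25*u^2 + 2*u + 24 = (u - 6)*(u - 1)*(u + 1)*(u + 4)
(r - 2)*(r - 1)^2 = r^3 - 4*r^2 + 5*r - 2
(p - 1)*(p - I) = p^2 - p - I*p + I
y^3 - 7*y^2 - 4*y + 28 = (y - 7)*(y - 2)*(y + 2)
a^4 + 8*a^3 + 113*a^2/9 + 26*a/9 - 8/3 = (a - 1/3)*(a + 1)*(a + 4/3)*(a + 6)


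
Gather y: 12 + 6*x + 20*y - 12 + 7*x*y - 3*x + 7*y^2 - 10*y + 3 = 3*x + 7*y^2 + y*(7*x + 10) + 3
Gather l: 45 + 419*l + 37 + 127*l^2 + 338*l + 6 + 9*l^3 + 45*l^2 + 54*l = 9*l^3 + 172*l^2 + 811*l + 88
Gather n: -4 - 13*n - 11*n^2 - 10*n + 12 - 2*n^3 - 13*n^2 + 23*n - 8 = -2*n^3 - 24*n^2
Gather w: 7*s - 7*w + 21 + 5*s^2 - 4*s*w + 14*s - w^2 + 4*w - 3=5*s^2 + 21*s - w^2 + w*(-4*s - 3) + 18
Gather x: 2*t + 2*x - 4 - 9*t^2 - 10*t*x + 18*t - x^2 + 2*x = -9*t^2 + 20*t - x^2 + x*(4 - 10*t) - 4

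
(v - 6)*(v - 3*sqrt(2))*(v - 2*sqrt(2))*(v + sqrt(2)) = v^4 - 6*v^3 - 4*sqrt(2)*v^3 + 2*v^2 + 24*sqrt(2)*v^2 - 12*v + 12*sqrt(2)*v - 72*sqrt(2)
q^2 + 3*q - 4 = (q - 1)*(q + 4)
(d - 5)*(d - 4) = d^2 - 9*d + 20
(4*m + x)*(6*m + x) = 24*m^2 + 10*m*x + x^2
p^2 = p^2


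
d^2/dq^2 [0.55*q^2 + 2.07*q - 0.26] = 1.10000000000000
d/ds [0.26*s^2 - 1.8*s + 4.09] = 0.52*s - 1.8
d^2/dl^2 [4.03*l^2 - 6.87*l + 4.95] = 8.06000000000000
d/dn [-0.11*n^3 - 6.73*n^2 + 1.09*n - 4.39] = -0.33*n^2 - 13.46*n + 1.09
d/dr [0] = 0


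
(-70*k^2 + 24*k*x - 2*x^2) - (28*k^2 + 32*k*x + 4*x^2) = -98*k^2 - 8*k*x - 6*x^2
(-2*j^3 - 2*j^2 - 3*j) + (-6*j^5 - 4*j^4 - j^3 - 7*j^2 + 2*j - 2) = -6*j^5 - 4*j^4 - 3*j^3 - 9*j^2 - j - 2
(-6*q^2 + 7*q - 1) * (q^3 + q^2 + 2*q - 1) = -6*q^5 + q^4 - 6*q^3 + 19*q^2 - 9*q + 1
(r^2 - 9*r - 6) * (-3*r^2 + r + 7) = -3*r^4 + 28*r^3 + 16*r^2 - 69*r - 42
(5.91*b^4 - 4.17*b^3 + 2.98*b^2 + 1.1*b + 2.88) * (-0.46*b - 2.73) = -2.7186*b^5 - 14.2161*b^4 + 10.0133*b^3 - 8.6414*b^2 - 4.3278*b - 7.8624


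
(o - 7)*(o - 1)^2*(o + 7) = o^4 - 2*o^3 - 48*o^2 + 98*o - 49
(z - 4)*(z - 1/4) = z^2 - 17*z/4 + 1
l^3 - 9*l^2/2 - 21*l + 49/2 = (l - 7)*(l - 1)*(l + 7/2)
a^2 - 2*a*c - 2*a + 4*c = (a - 2)*(a - 2*c)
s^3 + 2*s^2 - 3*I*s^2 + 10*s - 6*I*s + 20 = (s + 2)*(s - 5*I)*(s + 2*I)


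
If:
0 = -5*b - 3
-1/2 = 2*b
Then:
No Solution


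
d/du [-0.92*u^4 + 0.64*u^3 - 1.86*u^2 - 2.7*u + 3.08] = -3.68*u^3 + 1.92*u^2 - 3.72*u - 2.7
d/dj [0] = 0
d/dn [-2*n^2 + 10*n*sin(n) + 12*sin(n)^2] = 10*n*cos(n) - 4*n + 10*sin(n) + 12*sin(2*n)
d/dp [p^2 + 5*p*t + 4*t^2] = 2*p + 5*t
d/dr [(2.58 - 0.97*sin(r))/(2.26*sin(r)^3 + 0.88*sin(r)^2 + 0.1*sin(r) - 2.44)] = (4.3844*sin(r)^3 - 16.6388*sin(r)^2 - 4.5408*sin(r) + 2.1088)*cos(r)/(5.1076*sin(r)^6 + 3.9776*sin(r)^5 + 1.2264*sin(r)^4 - 10.8528*sin(r)^3 - 4.2844*sin(r)^2 - 0.488*sin(r) + 5.9536)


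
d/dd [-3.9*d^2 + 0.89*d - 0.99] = 0.89 - 7.8*d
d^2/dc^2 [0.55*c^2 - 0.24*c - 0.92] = 1.10000000000000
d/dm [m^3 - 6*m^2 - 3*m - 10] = 3*m^2 - 12*m - 3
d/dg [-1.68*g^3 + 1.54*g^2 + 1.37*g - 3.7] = -5.04*g^2 + 3.08*g + 1.37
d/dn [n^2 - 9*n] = 2*n - 9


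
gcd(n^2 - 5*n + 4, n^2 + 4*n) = 1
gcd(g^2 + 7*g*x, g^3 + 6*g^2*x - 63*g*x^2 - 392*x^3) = g + 7*x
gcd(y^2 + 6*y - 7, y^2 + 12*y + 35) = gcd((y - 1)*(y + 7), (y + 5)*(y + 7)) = y + 7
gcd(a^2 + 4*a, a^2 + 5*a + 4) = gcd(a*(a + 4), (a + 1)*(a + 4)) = a + 4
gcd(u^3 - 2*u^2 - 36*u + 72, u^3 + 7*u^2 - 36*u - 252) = u^2 - 36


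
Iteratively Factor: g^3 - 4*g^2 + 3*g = (g - 1)*(g^2 - 3*g) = g*(g - 1)*(g - 3)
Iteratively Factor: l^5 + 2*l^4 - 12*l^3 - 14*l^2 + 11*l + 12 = (l - 3)*(l^4 + 5*l^3 + 3*l^2 - 5*l - 4) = (l - 3)*(l - 1)*(l^3 + 6*l^2 + 9*l + 4) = (l - 3)*(l - 1)*(l + 1)*(l^2 + 5*l + 4) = (l - 3)*(l - 1)*(l + 1)^2*(l + 4)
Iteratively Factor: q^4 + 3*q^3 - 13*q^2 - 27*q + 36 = (q + 4)*(q^3 - q^2 - 9*q + 9) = (q - 3)*(q + 4)*(q^2 + 2*q - 3) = (q - 3)*(q - 1)*(q + 4)*(q + 3)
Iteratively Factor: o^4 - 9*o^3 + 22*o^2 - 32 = (o - 4)*(o^3 - 5*o^2 + 2*o + 8) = (o - 4)*(o - 2)*(o^2 - 3*o - 4) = (o - 4)*(o - 2)*(o + 1)*(o - 4)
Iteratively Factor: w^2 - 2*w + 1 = (w - 1)*(w - 1)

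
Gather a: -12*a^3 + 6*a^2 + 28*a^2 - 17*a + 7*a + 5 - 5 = -12*a^3 + 34*a^2 - 10*a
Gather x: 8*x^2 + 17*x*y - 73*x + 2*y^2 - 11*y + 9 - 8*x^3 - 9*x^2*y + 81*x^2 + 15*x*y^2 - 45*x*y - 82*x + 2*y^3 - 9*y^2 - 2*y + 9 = -8*x^3 + x^2*(89 - 9*y) + x*(15*y^2 - 28*y - 155) + 2*y^3 - 7*y^2 - 13*y + 18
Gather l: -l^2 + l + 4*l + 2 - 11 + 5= -l^2 + 5*l - 4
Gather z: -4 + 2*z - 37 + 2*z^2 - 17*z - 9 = 2*z^2 - 15*z - 50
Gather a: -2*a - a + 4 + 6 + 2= 12 - 3*a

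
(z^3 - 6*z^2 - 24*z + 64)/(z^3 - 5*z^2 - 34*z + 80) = (z + 4)/(z + 5)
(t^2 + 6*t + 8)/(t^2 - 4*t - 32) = (t + 2)/(t - 8)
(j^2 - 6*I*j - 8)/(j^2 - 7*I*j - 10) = (j - 4*I)/(j - 5*I)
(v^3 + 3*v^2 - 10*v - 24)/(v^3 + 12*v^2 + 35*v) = (v^3 + 3*v^2 - 10*v - 24)/(v*(v^2 + 12*v + 35))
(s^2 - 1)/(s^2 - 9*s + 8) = (s + 1)/(s - 8)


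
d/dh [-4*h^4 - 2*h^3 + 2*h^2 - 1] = 2*h*(-8*h^2 - 3*h + 2)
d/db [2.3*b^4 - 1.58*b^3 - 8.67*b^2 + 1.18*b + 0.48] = 9.2*b^3 - 4.74*b^2 - 17.34*b + 1.18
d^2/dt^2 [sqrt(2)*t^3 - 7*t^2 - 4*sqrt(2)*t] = 6*sqrt(2)*t - 14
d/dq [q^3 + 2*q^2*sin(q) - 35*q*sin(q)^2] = 2*q^2*cos(q) + 3*q^2 + 4*q*sin(q) - 35*q*sin(2*q) - 35*sin(q)^2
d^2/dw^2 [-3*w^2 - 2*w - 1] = -6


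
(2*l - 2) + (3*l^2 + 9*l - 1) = 3*l^2 + 11*l - 3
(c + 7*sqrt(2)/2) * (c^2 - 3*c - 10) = c^3 - 3*c^2 + 7*sqrt(2)*c^2/2 - 21*sqrt(2)*c/2 - 10*c - 35*sqrt(2)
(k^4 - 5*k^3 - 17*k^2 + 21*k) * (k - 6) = k^5 - 11*k^4 + 13*k^3 + 123*k^2 - 126*k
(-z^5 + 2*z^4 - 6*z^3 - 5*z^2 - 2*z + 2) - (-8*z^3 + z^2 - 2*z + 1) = -z^5 + 2*z^4 + 2*z^3 - 6*z^2 + 1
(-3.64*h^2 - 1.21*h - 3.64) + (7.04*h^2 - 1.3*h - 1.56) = 3.4*h^2 - 2.51*h - 5.2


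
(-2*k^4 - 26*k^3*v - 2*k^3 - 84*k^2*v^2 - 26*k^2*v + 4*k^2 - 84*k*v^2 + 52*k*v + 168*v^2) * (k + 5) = -2*k^5 - 26*k^4*v - 12*k^4 - 84*k^3*v^2 - 156*k^3*v - 6*k^3 - 504*k^2*v^2 - 78*k^2*v + 20*k^2 - 252*k*v^2 + 260*k*v + 840*v^2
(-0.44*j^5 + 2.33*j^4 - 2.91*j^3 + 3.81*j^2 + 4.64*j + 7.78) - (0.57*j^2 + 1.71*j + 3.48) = -0.44*j^5 + 2.33*j^4 - 2.91*j^3 + 3.24*j^2 + 2.93*j + 4.3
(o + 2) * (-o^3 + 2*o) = -o^4 - 2*o^3 + 2*o^2 + 4*o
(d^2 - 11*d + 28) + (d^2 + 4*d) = 2*d^2 - 7*d + 28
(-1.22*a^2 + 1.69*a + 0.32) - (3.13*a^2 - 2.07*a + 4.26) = -4.35*a^2 + 3.76*a - 3.94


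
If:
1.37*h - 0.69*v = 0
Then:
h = 0.503649635036496*v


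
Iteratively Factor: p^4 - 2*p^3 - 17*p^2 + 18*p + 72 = (p - 3)*(p^3 + p^2 - 14*p - 24) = (p - 3)*(p + 2)*(p^2 - p - 12) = (p - 4)*(p - 3)*(p + 2)*(p + 3)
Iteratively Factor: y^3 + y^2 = (y)*(y^2 + y) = y^2*(y + 1)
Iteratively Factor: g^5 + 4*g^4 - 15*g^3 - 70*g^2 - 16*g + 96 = (g + 3)*(g^4 + g^3 - 18*g^2 - 16*g + 32) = (g - 4)*(g + 3)*(g^3 + 5*g^2 + 2*g - 8) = (g - 4)*(g + 3)*(g + 4)*(g^2 + g - 2) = (g - 4)*(g - 1)*(g + 3)*(g + 4)*(g + 2)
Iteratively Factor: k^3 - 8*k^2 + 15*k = (k)*(k^2 - 8*k + 15) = k*(k - 3)*(k - 5)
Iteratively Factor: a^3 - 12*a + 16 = (a + 4)*(a^2 - 4*a + 4) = (a - 2)*(a + 4)*(a - 2)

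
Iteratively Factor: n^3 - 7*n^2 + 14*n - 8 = (n - 2)*(n^2 - 5*n + 4) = (n - 4)*(n - 2)*(n - 1)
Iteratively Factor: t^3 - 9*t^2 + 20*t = (t)*(t^2 - 9*t + 20) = t*(t - 4)*(t - 5)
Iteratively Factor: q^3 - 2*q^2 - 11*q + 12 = (q + 3)*(q^2 - 5*q + 4) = (q - 4)*(q + 3)*(q - 1)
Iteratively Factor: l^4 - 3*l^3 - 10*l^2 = (l)*(l^3 - 3*l^2 - 10*l) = l*(l + 2)*(l^2 - 5*l) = l*(l - 5)*(l + 2)*(l)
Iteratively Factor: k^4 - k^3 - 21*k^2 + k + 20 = (k - 1)*(k^3 - 21*k - 20) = (k - 1)*(k + 4)*(k^2 - 4*k - 5) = (k - 5)*(k - 1)*(k + 4)*(k + 1)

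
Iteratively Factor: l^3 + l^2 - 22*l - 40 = (l + 2)*(l^2 - l - 20) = (l - 5)*(l + 2)*(l + 4)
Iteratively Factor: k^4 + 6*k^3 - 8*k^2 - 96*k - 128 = (k + 2)*(k^3 + 4*k^2 - 16*k - 64) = (k - 4)*(k + 2)*(k^2 + 8*k + 16) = (k - 4)*(k + 2)*(k + 4)*(k + 4)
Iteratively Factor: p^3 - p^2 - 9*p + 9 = (p - 3)*(p^2 + 2*p - 3) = (p - 3)*(p + 3)*(p - 1)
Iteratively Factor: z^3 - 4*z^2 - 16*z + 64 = (z - 4)*(z^2 - 16) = (z - 4)^2*(z + 4)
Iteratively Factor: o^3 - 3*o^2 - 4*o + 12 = (o + 2)*(o^2 - 5*o + 6) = (o - 2)*(o + 2)*(o - 3)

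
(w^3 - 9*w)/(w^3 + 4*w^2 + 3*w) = (w - 3)/(w + 1)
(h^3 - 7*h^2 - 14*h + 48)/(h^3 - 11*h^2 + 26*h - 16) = (h + 3)/(h - 1)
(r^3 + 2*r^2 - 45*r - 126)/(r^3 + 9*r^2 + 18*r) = (r - 7)/r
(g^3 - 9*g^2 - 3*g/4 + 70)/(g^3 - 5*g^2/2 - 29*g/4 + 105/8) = 2*(g - 8)/(2*g - 3)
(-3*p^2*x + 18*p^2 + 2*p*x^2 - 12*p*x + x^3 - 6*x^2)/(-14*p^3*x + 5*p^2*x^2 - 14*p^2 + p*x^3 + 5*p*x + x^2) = (-3*p^2*x + 18*p^2 + 2*p*x^2 - 12*p*x + x^3 - 6*x^2)/(-14*p^3*x + 5*p^2*x^2 - 14*p^2 + p*x^3 + 5*p*x + x^2)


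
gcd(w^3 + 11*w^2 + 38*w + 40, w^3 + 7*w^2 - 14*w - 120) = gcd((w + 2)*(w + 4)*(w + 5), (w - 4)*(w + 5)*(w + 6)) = w + 5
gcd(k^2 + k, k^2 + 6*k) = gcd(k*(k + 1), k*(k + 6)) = k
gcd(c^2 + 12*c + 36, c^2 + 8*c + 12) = c + 6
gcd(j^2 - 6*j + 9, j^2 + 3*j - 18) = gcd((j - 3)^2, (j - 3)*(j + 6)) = j - 3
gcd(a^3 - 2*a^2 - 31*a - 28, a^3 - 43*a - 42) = a^2 - 6*a - 7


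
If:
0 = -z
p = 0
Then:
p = 0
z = 0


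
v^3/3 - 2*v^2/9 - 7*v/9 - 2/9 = (v/3 + 1/3)*(v - 2)*(v + 1/3)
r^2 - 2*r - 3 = (r - 3)*(r + 1)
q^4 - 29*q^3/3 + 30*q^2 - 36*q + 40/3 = (q - 5)*(q - 2)^2*(q - 2/3)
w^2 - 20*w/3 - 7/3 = (w - 7)*(w + 1/3)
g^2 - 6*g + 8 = (g - 4)*(g - 2)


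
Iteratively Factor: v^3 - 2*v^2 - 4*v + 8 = (v - 2)*(v^2 - 4) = (v - 2)*(v + 2)*(v - 2)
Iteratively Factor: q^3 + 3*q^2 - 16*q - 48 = (q + 3)*(q^2 - 16) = (q - 4)*(q + 3)*(q + 4)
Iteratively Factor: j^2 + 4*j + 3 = (j + 3)*(j + 1)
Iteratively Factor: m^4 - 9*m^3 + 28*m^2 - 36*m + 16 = (m - 2)*(m^3 - 7*m^2 + 14*m - 8) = (m - 2)^2*(m^2 - 5*m + 4) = (m - 2)^2*(m - 1)*(m - 4)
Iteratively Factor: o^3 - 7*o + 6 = (o - 1)*(o^2 + o - 6) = (o - 2)*(o - 1)*(o + 3)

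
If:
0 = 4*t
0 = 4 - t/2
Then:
No Solution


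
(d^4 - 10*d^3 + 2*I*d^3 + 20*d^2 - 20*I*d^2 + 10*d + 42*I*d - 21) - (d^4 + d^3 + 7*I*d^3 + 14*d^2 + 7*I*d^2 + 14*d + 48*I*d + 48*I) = -11*d^3 - 5*I*d^3 + 6*d^2 - 27*I*d^2 - 4*d - 6*I*d - 21 - 48*I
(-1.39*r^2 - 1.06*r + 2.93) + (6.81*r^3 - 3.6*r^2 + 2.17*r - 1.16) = 6.81*r^3 - 4.99*r^2 + 1.11*r + 1.77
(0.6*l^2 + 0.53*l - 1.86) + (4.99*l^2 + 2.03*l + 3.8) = 5.59*l^2 + 2.56*l + 1.94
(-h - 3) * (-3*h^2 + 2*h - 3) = 3*h^3 + 7*h^2 - 3*h + 9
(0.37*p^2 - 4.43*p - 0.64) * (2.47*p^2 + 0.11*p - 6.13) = 0.9139*p^4 - 10.9014*p^3 - 4.3362*p^2 + 27.0855*p + 3.9232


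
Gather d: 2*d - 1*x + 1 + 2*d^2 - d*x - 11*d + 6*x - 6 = 2*d^2 + d*(-x - 9) + 5*x - 5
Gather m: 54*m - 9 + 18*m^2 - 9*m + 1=18*m^2 + 45*m - 8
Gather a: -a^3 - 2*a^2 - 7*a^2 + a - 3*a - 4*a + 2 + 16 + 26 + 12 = -a^3 - 9*a^2 - 6*a + 56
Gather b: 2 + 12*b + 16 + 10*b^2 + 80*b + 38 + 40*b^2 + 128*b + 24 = 50*b^2 + 220*b + 80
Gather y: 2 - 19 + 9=-8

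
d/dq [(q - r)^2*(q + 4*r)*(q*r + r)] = r*(q - r)*((q + 1)*(q - r) + 2*(q + 1)*(q + 4*r) + (q - r)*(q + 4*r))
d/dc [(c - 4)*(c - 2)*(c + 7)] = 3*c^2 + 2*c - 34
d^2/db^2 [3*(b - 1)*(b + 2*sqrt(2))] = 6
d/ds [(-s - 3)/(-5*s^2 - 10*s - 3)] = (5*s^2 + 10*s - 10*(s + 1)*(s + 3) + 3)/(5*s^2 + 10*s + 3)^2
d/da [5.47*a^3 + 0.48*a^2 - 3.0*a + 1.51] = 16.41*a^2 + 0.96*a - 3.0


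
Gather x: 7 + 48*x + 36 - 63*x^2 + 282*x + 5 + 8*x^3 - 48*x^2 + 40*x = 8*x^3 - 111*x^2 + 370*x + 48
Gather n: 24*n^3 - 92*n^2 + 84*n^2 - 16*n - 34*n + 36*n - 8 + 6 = 24*n^3 - 8*n^2 - 14*n - 2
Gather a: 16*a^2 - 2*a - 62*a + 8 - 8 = 16*a^2 - 64*a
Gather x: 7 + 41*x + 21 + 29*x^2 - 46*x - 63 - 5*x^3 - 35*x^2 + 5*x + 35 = -5*x^3 - 6*x^2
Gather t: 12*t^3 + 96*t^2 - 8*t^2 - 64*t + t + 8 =12*t^3 + 88*t^2 - 63*t + 8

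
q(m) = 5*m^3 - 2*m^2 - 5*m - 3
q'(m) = 15*m^2 - 4*m - 5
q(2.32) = 37.07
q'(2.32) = 66.46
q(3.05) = 105.01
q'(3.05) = 122.34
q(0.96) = -5.22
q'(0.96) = 4.98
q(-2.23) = -57.24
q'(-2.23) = 78.51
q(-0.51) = -1.63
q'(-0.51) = 0.94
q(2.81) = 78.10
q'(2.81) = 102.20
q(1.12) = -4.08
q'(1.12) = 9.34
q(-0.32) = -1.77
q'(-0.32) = -2.18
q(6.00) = 975.00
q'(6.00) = 511.00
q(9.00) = 3435.00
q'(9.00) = 1174.00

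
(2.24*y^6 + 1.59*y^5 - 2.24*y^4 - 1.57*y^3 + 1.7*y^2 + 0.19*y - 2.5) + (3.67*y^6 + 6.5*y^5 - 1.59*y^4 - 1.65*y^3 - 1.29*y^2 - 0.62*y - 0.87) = 5.91*y^6 + 8.09*y^5 - 3.83*y^4 - 3.22*y^3 + 0.41*y^2 - 0.43*y - 3.37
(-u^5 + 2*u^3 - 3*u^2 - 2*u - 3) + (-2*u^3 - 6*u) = -u^5 - 3*u^2 - 8*u - 3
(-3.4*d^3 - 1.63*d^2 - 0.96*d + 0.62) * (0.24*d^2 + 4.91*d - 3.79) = -0.816*d^5 - 17.0852*d^4 + 4.6523*d^3 + 1.6129*d^2 + 6.6826*d - 2.3498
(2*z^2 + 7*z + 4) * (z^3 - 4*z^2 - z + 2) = 2*z^5 - z^4 - 26*z^3 - 19*z^2 + 10*z + 8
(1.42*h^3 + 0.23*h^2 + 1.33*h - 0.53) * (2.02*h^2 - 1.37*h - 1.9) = 2.8684*h^5 - 1.4808*h^4 - 0.3265*h^3 - 3.3297*h^2 - 1.8009*h + 1.007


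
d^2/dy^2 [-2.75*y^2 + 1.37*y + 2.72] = -5.50000000000000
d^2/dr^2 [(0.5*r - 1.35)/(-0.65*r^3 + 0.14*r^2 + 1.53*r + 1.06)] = (-1.2675*r^5 + 7.1175*r^4 - 2.9797*r^3 - 12.03069*r^2 + 7.76112*r + 7.54155)/(0.274625*r^9 - 0.17745*r^8 - 1.901055*r^7 - 0.510914*r^6 + 5.053551*r^5 + 5.279514*r^4 - 2.752869*r^3 - 7.915974*r^2 - 5.157324*r - 1.191016)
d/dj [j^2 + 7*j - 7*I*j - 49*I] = 2*j + 7 - 7*I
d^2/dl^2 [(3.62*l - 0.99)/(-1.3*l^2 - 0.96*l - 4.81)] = (-(2.6*l + 0.96)*(3.62*l - 0.99)*(5.2*l + 1.92) + (28.236*l + 4.3764)*(1.3*l^2 + 0.96*l + 4.81))/(1.3*l^2 + 0.96*l + 4.81)^3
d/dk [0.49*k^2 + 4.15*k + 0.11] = 0.98*k + 4.15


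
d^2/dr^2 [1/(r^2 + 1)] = 2*(3*r^2 - 1)/(r^2 + 1)^3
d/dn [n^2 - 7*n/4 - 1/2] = 2*n - 7/4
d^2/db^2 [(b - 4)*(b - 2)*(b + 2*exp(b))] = 2*b^2*exp(b) - 4*b*exp(b) + 6*b - 4*exp(b) - 12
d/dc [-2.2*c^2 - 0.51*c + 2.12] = -4.4*c - 0.51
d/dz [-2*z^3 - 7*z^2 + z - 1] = -6*z^2 - 14*z + 1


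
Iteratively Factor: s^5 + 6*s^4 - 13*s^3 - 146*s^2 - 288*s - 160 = (s + 2)*(s^4 + 4*s^3 - 21*s^2 - 104*s - 80) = (s + 1)*(s + 2)*(s^3 + 3*s^2 - 24*s - 80) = (s - 5)*(s + 1)*(s + 2)*(s^2 + 8*s + 16) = (s - 5)*(s + 1)*(s + 2)*(s + 4)*(s + 4)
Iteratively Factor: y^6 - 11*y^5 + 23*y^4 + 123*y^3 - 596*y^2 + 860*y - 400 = (y - 5)*(y^5 - 6*y^4 - 7*y^3 + 88*y^2 - 156*y + 80) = (y - 5)*(y - 2)*(y^4 - 4*y^3 - 15*y^2 + 58*y - 40) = (y - 5)*(y - 2)*(y - 1)*(y^3 - 3*y^2 - 18*y + 40) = (y - 5)^2*(y - 2)*(y - 1)*(y^2 + 2*y - 8) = (y - 5)^2*(y - 2)^2*(y - 1)*(y + 4)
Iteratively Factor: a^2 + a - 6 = (a + 3)*(a - 2)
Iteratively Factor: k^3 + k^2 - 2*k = (k + 2)*(k^2 - k) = (k - 1)*(k + 2)*(k)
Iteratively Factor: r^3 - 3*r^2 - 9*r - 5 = (r + 1)*(r^2 - 4*r - 5) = (r - 5)*(r + 1)*(r + 1)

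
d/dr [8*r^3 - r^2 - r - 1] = 24*r^2 - 2*r - 1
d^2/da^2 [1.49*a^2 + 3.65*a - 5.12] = 2.98000000000000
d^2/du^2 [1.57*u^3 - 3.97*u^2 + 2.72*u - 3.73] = 9.42*u - 7.94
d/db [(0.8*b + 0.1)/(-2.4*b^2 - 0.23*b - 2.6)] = (1.92*b^2 + 0.48*b - 2.057)/(5.76*b^4 + 1.104*b^3 + 12.5329*b^2 + 1.196*b + 6.76)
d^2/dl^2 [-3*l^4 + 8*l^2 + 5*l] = 16 - 36*l^2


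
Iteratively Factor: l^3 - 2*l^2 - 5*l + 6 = (l - 3)*(l^2 + l - 2) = (l - 3)*(l + 2)*(l - 1)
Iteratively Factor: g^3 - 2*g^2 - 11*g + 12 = (g - 1)*(g^2 - g - 12) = (g - 4)*(g - 1)*(g + 3)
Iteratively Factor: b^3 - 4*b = (b - 2)*(b^2 + 2*b) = (b - 2)*(b + 2)*(b)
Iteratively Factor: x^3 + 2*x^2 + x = (x)*(x^2 + 2*x + 1) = x*(x + 1)*(x + 1)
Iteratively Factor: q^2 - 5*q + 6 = (q - 3)*(q - 2)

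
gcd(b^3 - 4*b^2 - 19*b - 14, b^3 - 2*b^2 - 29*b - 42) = b^2 - 5*b - 14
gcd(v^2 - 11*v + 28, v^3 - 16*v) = v - 4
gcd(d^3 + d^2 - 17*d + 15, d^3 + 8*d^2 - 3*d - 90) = d^2 + 2*d - 15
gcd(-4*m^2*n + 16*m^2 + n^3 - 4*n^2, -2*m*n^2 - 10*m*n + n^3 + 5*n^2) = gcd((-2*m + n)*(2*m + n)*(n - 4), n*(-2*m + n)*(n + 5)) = 2*m - n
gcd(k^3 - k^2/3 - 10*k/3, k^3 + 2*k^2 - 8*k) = k^2 - 2*k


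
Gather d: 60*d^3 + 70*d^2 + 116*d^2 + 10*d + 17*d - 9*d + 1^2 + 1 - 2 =60*d^3 + 186*d^2 + 18*d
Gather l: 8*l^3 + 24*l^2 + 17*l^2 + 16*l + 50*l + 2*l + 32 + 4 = 8*l^3 + 41*l^2 + 68*l + 36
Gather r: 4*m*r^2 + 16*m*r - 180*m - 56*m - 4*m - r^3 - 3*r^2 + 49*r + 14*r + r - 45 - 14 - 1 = -240*m - r^3 + r^2*(4*m - 3) + r*(16*m + 64) - 60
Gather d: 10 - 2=8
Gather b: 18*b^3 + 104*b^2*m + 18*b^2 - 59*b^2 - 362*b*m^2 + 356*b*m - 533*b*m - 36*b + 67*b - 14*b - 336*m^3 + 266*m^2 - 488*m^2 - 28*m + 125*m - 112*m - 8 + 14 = 18*b^3 + b^2*(104*m - 41) + b*(-362*m^2 - 177*m + 17) - 336*m^3 - 222*m^2 - 15*m + 6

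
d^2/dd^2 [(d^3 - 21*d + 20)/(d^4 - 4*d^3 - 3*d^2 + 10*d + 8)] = 2*(d^4 + 10*d^3 - 42*d^2 + 100*d - 65)/(d^7 - 2*d^6 - 6*d^5 + 8*d^4 + 17*d^3 - 6*d^2 - 20*d - 8)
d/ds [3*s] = 3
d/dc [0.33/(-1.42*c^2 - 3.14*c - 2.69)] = (0.9372*c + 1.0362)/(1.42*c^2 + 3.14*c + 2.69)^2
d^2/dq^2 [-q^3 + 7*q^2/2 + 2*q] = 7 - 6*q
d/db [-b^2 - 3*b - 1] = -2*b - 3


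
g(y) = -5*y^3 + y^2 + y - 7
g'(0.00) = 1.00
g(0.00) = -7.00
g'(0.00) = 1.00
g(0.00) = -7.00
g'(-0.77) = -9.43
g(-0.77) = -4.89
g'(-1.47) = -34.35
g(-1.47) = 9.57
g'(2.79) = -110.18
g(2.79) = -105.01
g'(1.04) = -13.14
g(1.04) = -10.50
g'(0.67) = -4.39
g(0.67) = -7.38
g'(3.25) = -150.94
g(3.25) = -164.83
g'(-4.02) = -249.45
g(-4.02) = 329.96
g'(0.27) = 0.45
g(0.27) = -6.76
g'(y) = -15*y^2 + 2*y + 1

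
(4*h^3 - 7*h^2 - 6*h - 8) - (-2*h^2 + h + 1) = 4*h^3 - 5*h^2 - 7*h - 9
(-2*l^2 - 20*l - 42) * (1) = -2*l^2 - 20*l - 42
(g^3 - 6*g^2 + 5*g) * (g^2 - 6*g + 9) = g^5 - 12*g^4 + 50*g^3 - 84*g^2 + 45*g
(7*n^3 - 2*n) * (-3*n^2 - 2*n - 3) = -21*n^5 - 14*n^4 - 15*n^3 + 4*n^2 + 6*n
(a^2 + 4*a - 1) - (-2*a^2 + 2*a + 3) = 3*a^2 + 2*a - 4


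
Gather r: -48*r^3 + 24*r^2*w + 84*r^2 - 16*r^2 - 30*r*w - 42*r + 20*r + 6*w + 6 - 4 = -48*r^3 + r^2*(24*w + 68) + r*(-30*w - 22) + 6*w + 2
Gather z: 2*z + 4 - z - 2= z + 2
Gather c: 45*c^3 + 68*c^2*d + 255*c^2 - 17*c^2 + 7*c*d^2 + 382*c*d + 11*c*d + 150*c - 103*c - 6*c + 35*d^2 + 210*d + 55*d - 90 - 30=45*c^3 + c^2*(68*d + 238) + c*(7*d^2 + 393*d + 41) + 35*d^2 + 265*d - 120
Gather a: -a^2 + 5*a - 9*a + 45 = -a^2 - 4*a + 45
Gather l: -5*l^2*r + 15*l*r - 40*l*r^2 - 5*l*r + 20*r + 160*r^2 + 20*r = -5*l^2*r + l*(-40*r^2 + 10*r) + 160*r^2 + 40*r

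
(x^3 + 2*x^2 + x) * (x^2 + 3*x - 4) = x^5 + 5*x^4 + 3*x^3 - 5*x^2 - 4*x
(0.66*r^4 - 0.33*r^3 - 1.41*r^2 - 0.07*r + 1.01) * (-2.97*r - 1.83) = -1.9602*r^5 - 0.2277*r^4 + 4.7916*r^3 + 2.7882*r^2 - 2.8716*r - 1.8483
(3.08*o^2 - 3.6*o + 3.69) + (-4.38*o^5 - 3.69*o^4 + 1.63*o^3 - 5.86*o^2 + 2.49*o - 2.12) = -4.38*o^5 - 3.69*o^4 + 1.63*o^3 - 2.78*o^2 - 1.11*o + 1.57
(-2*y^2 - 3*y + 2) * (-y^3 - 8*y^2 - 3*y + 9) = 2*y^5 + 19*y^4 + 28*y^3 - 25*y^2 - 33*y + 18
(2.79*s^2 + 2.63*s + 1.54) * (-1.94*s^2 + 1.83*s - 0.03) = -5.4126*s^4 + 0.00350000000000072*s^3 + 1.7416*s^2 + 2.7393*s - 0.0462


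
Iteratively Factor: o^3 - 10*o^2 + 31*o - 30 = (o - 5)*(o^2 - 5*o + 6) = (o - 5)*(o - 3)*(o - 2)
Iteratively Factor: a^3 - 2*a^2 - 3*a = (a + 1)*(a^2 - 3*a) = (a - 3)*(a + 1)*(a)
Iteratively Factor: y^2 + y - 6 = (y - 2)*(y + 3)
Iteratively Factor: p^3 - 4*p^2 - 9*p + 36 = (p - 3)*(p^2 - p - 12) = (p - 3)*(p + 3)*(p - 4)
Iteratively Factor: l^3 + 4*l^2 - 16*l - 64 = (l + 4)*(l^2 - 16) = (l - 4)*(l + 4)*(l + 4)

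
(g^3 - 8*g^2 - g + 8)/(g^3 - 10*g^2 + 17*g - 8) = (g + 1)/(g - 1)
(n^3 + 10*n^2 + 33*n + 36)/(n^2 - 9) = (n^2 + 7*n + 12)/(n - 3)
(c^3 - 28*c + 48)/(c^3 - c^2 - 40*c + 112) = (c^2 + 4*c - 12)/(c^2 + 3*c - 28)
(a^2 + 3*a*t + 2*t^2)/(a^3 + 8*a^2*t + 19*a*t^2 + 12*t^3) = (a + 2*t)/(a^2 + 7*a*t + 12*t^2)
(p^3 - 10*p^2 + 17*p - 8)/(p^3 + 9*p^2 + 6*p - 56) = (p^3 - 10*p^2 + 17*p - 8)/(p^3 + 9*p^2 + 6*p - 56)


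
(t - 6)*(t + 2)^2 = t^3 - 2*t^2 - 20*t - 24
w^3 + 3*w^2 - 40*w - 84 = (w - 6)*(w + 2)*(w + 7)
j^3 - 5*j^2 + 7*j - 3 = (j - 3)*(j - 1)^2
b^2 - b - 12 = (b - 4)*(b + 3)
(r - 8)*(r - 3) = r^2 - 11*r + 24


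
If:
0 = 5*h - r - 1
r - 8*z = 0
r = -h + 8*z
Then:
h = 0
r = -1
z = -1/8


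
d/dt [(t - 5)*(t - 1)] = 2*t - 6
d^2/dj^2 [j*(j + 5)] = 2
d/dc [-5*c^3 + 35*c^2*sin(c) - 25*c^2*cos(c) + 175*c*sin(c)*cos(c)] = 25*c^2*sin(c) + 35*c^2*cos(c) - 15*c^2 + 70*c*sin(c) - 50*c*cos(c) + 175*c*cos(2*c) + 175*sin(2*c)/2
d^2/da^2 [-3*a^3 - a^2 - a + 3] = -18*a - 2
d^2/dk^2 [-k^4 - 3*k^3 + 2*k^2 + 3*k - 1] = -12*k^2 - 18*k + 4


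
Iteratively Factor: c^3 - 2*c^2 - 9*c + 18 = (c + 3)*(c^2 - 5*c + 6) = (c - 3)*(c + 3)*(c - 2)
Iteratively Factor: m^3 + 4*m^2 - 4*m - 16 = (m - 2)*(m^2 + 6*m + 8) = (m - 2)*(m + 2)*(m + 4)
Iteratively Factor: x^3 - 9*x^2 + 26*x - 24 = (x - 3)*(x^2 - 6*x + 8) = (x - 3)*(x - 2)*(x - 4)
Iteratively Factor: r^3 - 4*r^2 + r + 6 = (r - 2)*(r^2 - 2*r - 3) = (r - 3)*(r - 2)*(r + 1)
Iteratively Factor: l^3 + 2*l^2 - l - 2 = (l + 1)*(l^2 + l - 2) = (l - 1)*(l + 1)*(l + 2)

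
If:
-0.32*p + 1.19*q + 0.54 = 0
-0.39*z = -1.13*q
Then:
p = 1.28346238938053*z + 1.6875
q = 0.345132743362832*z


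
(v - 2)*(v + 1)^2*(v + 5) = v^4 + 5*v^3 - 3*v^2 - 17*v - 10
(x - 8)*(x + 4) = x^2 - 4*x - 32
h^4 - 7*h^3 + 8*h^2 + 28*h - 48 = (h - 4)*(h - 3)*(h - 2)*(h + 2)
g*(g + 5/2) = g^2 + 5*g/2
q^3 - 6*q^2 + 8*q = q*(q - 4)*(q - 2)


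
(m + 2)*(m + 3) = m^2 + 5*m + 6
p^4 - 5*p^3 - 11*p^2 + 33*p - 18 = (p - 6)*(p - 1)^2*(p + 3)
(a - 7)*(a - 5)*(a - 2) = a^3 - 14*a^2 + 59*a - 70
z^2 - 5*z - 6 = (z - 6)*(z + 1)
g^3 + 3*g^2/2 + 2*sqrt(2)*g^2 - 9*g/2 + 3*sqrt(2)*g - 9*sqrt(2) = (g - 3/2)*(g + 3)*(g + 2*sqrt(2))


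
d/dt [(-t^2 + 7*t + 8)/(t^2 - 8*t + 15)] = (t^2 - 46*t + 169)/(t^4 - 16*t^3 + 94*t^2 - 240*t + 225)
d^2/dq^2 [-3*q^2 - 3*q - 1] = -6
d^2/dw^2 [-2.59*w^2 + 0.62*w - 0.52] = -5.18000000000000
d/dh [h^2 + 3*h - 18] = 2*h + 3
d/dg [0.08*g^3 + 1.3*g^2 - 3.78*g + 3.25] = 0.24*g^2 + 2.6*g - 3.78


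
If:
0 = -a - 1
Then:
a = -1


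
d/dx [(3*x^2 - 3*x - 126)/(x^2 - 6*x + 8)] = 15*(-x^2 + 20*x - 52)/(x^4 - 12*x^3 + 52*x^2 - 96*x + 64)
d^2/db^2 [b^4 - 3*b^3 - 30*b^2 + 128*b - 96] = 12*b^2 - 18*b - 60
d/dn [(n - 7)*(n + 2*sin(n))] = n + (n - 7)*(2*cos(n) + 1) + 2*sin(n)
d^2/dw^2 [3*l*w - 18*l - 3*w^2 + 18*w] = -6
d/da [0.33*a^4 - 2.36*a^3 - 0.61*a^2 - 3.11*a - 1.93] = 1.32*a^3 - 7.08*a^2 - 1.22*a - 3.11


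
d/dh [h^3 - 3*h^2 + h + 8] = 3*h^2 - 6*h + 1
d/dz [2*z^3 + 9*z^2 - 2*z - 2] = 6*z^2 + 18*z - 2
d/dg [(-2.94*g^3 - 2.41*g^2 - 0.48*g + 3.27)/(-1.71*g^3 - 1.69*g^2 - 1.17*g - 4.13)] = (0.8475*g^4 + 5.238*g^3 + 55.2102*g^2 + 30.9592*g + 5.8083)/(2.9241*g^6 + 5.7798*g^5 + 6.8575*g^4 + 18.0792*g^3 + 15.3283*g^2 + 9.6642*g + 17.0569)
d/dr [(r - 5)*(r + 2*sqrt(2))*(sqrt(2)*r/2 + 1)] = 3*sqrt(2)*r^2/2 - 5*sqrt(2)*r + 6*r - 15 + 2*sqrt(2)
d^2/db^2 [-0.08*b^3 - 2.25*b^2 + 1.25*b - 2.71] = -0.48*b - 4.5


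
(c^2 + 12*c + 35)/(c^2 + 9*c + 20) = (c + 7)/(c + 4)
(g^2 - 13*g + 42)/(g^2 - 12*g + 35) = (g - 6)/(g - 5)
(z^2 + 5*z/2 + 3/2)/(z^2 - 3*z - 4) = (z + 3/2)/(z - 4)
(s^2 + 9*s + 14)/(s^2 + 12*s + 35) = (s + 2)/(s + 5)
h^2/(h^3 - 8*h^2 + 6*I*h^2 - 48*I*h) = h/(h^2 + h*(-8 + 6*I) - 48*I)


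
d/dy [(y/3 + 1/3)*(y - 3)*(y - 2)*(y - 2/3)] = 4*y^3/3 - 14*y^2/3 + 22*y/9 + 16/9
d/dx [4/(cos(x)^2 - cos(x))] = 4*(-sin(x)/cos(x)^2 + 2*tan(x))/(cos(x) - 1)^2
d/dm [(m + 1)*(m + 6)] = 2*m + 7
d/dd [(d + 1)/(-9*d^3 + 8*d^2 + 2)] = (-9*d^3 + 8*d^2 + d*(d + 1)*(27*d - 16) + 2)/(-9*d^3 + 8*d^2 + 2)^2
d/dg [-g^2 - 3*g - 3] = -2*g - 3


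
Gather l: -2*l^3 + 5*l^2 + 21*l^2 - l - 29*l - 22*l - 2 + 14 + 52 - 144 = -2*l^3 + 26*l^2 - 52*l - 80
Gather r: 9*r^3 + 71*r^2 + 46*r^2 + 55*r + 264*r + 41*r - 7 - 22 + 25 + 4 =9*r^3 + 117*r^2 + 360*r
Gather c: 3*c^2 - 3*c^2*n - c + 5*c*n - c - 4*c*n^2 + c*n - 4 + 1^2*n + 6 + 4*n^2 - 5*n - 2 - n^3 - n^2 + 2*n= c^2*(3 - 3*n) + c*(-4*n^2 + 6*n - 2) - n^3 + 3*n^2 - 2*n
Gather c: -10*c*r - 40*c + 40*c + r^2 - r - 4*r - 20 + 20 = -10*c*r + r^2 - 5*r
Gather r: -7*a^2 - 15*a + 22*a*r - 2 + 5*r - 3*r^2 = -7*a^2 - 15*a - 3*r^2 + r*(22*a + 5) - 2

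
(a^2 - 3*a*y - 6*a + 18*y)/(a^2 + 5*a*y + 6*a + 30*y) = (a^2 - 3*a*y - 6*a + 18*y)/(a^2 + 5*a*y + 6*a + 30*y)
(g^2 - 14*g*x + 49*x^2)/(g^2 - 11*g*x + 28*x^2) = (-g + 7*x)/(-g + 4*x)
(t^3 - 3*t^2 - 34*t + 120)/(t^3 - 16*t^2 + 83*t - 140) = (t + 6)/(t - 7)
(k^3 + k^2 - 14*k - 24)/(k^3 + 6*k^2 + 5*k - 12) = (k^2 - 2*k - 8)/(k^2 + 3*k - 4)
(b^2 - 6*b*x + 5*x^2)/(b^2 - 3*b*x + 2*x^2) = (-b + 5*x)/(-b + 2*x)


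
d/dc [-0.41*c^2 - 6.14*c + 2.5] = -0.82*c - 6.14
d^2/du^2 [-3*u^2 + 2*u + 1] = -6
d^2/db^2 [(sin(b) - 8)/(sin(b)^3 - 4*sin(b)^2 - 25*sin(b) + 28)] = 2*(-2*sin(b)^6 + 40*sin(b)^5 - 191*sin(b)^4 + 37*sin(b)^3 + 190*sin(b)^2 + 4180*sin(b) + 5196)/((sin(b) - 7)^3*(sin(b) - 1)^2*(sin(b) + 4)^3)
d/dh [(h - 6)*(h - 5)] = 2*h - 11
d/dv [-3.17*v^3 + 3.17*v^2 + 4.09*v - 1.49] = -9.51*v^2 + 6.34*v + 4.09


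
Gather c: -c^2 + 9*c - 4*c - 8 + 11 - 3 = -c^2 + 5*c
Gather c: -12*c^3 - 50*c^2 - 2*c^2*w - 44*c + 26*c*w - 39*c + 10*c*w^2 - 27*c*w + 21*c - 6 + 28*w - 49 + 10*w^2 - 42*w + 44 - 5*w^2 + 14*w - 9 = -12*c^3 + c^2*(-2*w - 50) + c*(10*w^2 - w - 62) + 5*w^2 - 20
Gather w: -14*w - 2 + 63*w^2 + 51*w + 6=63*w^2 + 37*w + 4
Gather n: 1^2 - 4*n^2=1 - 4*n^2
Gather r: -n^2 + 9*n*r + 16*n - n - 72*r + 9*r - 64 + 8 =-n^2 + 15*n + r*(9*n - 63) - 56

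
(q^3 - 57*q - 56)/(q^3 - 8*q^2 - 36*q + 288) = (q^2 + 8*q + 7)/(q^2 - 36)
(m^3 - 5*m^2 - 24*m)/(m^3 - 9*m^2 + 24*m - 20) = m*(m^2 - 5*m - 24)/(m^3 - 9*m^2 + 24*m - 20)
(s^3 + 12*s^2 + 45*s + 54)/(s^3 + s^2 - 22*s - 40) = (s^3 + 12*s^2 + 45*s + 54)/(s^3 + s^2 - 22*s - 40)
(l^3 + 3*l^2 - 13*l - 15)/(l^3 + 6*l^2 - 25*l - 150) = (l^2 - 2*l - 3)/(l^2 + l - 30)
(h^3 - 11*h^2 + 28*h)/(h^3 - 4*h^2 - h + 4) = h*(h - 7)/(h^2 - 1)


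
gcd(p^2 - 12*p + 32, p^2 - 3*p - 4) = p - 4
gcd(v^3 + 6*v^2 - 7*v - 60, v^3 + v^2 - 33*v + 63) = v - 3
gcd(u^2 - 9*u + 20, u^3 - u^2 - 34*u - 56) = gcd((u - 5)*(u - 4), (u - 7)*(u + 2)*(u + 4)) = 1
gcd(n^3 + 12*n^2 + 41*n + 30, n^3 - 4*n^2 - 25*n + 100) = n + 5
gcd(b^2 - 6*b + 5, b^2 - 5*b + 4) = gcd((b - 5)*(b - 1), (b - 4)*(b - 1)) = b - 1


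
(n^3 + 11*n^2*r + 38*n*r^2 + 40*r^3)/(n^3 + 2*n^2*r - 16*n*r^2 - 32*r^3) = (-n - 5*r)/(-n + 4*r)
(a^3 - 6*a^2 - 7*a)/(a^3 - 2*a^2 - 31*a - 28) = a/(a + 4)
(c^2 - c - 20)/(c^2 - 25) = (c + 4)/(c + 5)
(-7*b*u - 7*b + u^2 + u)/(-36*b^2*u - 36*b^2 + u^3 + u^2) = (-7*b + u)/(-36*b^2 + u^2)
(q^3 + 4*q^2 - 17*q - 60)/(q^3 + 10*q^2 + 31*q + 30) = (q - 4)/(q + 2)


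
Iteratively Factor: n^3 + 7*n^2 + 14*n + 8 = (n + 2)*(n^2 + 5*n + 4) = (n + 2)*(n + 4)*(n + 1)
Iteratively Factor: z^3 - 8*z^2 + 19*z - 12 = (z - 3)*(z^2 - 5*z + 4) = (z - 4)*(z - 3)*(z - 1)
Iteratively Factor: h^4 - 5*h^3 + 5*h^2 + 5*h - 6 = (h + 1)*(h^3 - 6*h^2 + 11*h - 6) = (h - 3)*(h + 1)*(h^2 - 3*h + 2) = (h - 3)*(h - 1)*(h + 1)*(h - 2)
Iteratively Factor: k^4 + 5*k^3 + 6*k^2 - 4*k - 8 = (k + 2)*(k^3 + 3*k^2 - 4) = (k + 2)^2*(k^2 + k - 2) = (k + 2)^3*(k - 1)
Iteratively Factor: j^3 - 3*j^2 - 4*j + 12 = (j - 2)*(j^2 - j - 6) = (j - 2)*(j + 2)*(j - 3)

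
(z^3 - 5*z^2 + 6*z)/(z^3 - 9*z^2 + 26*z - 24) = z/(z - 4)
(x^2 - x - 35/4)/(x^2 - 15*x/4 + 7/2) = (4*x^2 - 4*x - 35)/(4*x^2 - 15*x + 14)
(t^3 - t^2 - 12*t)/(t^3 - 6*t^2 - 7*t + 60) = t/(t - 5)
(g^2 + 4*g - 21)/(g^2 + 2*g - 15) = (g + 7)/(g + 5)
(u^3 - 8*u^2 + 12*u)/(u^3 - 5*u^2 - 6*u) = (u - 2)/(u + 1)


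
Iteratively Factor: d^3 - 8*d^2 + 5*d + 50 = (d + 2)*(d^2 - 10*d + 25) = (d - 5)*(d + 2)*(d - 5)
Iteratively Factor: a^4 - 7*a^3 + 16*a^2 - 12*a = (a - 2)*(a^3 - 5*a^2 + 6*a) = (a - 2)^2*(a^2 - 3*a) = (a - 3)*(a - 2)^2*(a)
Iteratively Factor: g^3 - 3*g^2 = (g)*(g^2 - 3*g) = g*(g - 3)*(g)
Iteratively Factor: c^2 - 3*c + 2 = (c - 2)*(c - 1)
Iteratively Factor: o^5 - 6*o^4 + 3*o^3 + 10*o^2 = (o - 5)*(o^4 - o^3 - 2*o^2) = (o - 5)*(o - 2)*(o^3 + o^2) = (o - 5)*(o - 2)*(o + 1)*(o^2) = o*(o - 5)*(o - 2)*(o + 1)*(o)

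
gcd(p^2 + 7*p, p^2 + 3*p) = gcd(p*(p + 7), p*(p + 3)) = p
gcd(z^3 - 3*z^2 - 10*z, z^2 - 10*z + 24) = 1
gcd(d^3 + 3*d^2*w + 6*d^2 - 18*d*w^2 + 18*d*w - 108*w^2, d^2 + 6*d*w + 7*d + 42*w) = d + 6*w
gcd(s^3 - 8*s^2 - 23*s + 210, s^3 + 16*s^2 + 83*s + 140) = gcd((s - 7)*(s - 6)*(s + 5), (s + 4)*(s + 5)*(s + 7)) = s + 5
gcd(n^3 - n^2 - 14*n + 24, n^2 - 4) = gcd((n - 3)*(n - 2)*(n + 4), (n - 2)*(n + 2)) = n - 2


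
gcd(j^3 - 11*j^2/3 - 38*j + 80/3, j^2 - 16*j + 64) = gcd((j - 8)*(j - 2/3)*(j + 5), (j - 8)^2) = j - 8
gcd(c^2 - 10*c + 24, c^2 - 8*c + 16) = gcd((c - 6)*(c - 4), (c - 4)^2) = c - 4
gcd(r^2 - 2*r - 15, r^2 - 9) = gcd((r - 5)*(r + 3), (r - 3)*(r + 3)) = r + 3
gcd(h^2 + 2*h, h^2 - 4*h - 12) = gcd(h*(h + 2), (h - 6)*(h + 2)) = h + 2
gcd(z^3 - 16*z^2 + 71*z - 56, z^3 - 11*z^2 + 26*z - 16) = z^2 - 9*z + 8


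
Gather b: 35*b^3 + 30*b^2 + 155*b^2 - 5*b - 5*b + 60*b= 35*b^3 + 185*b^2 + 50*b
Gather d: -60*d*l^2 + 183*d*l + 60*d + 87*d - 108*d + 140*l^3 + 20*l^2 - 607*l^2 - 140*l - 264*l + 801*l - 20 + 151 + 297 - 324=d*(-60*l^2 + 183*l + 39) + 140*l^3 - 587*l^2 + 397*l + 104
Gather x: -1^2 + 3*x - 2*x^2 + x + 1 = -2*x^2 + 4*x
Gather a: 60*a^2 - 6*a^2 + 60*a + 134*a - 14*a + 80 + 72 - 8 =54*a^2 + 180*a + 144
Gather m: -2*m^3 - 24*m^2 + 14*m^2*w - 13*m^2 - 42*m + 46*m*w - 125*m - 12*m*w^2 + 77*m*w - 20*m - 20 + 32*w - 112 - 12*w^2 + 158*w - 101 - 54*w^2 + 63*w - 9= -2*m^3 + m^2*(14*w - 37) + m*(-12*w^2 + 123*w - 187) - 66*w^2 + 253*w - 242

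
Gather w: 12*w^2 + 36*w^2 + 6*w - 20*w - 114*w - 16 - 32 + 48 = 48*w^2 - 128*w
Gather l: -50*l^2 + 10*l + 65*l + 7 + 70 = -50*l^2 + 75*l + 77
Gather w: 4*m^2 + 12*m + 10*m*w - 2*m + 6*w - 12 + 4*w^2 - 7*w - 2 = 4*m^2 + 10*m + 4*w^2 + w*(10*m - 1) - 14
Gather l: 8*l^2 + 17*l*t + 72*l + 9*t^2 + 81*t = 8*l^2 + l*(17*t + 72) + 9*t^2 + 81*t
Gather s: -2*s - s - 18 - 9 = -3*s - 27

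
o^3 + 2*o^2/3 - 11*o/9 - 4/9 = (o - 1)*(o + 1/3)*(o + 4/3)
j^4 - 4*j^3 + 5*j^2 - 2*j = j*(j - 2)*(j - 1)^2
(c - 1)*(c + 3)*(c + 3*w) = c^3 + 3*c^2*w + 2*c^2 + 6*c*w - 3*c - 9*w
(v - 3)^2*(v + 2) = v^3 - 4*v^2 - 3*v + 18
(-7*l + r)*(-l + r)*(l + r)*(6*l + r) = 42*l^4 + l^3*r - 43*l^2*r^2 - l*r^3 + r^4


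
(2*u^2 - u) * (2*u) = 4*u^3 - 2*u^2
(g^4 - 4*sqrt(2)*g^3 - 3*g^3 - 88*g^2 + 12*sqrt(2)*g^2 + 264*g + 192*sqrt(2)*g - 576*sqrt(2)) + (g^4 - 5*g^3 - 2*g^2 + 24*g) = 2*g^4 - 8*g^3 - 4*sqrt(2)*g^3 - 90*g^2 + 12*sqrt(2)*g^2 + 192*sqrt(2)*g + 288*g - 576*sqrt(2)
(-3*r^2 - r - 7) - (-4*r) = -3*r^2 + 3*r - 7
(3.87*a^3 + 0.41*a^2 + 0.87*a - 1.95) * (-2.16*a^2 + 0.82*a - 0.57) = -8.3592*a^5 + 2.2878*a^4 - 3.7489*a^3 + 4.6917*a^2 - 2.0949*a + 1.1115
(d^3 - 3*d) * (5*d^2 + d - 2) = 5*d^5 + d^4 - 17*d^3 - 3*d^2 + 6*d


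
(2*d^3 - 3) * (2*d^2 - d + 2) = 4*d^5 - 2*d^4 + 4*d^3 - 6*d^2 + 3*d - 6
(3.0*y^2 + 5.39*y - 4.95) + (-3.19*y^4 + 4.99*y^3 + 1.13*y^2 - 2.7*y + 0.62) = -3.19*y^4 + 4.99*y^3 + 4.13*y^2 + 2.69*y - 4.33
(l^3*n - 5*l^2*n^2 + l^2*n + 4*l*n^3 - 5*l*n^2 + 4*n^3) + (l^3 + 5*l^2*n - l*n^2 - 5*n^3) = l^3*n + l^3 - 5*l^2*n^2 + 6*l^2*n + 4*l*n^3 - 6*l*n^2 - n^3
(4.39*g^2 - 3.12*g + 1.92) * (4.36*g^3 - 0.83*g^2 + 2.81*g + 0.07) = 19.1404*g^5 - 17.2469*g^4 + 23.2967*g^3 - 10.0535*g^2 + 5.1768*g + 0.1344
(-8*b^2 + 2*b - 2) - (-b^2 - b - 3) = -7*b^2 + 3*b + 1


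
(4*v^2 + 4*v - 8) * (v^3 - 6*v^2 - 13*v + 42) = 4*v^5 - 20*v^4 - 84*v^3 + 164*v^2 + 272*v - 336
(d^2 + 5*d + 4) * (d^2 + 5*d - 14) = d^4 + 10*d^3 + 15*d^2 - 50*d - 56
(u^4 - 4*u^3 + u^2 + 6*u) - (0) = u^4 - 4*u^3 + u^2 + 6*u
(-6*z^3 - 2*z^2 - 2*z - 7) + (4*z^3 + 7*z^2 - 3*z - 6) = -2*z^3 + 5*z^2 - 5*z - 13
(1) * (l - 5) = l - 5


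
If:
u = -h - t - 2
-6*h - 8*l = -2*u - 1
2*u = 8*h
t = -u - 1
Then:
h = -1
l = -1/8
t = 3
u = -4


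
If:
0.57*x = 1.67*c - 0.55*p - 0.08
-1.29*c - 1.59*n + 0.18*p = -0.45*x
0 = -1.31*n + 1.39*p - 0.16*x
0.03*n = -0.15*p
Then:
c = 0.18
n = -0.04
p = 0.01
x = 0.37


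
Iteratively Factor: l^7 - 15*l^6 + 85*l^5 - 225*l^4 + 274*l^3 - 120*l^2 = (l - 5)*(l^6 - 10*l^5 + 35*l^4 - 50*l^3 + 24*l^2) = (l - 5)*(l - 1)*(l^5 - 9*l^4 + 26*l^3 - 24*l^2) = l*(l - 5)*(l - 1)*(l^4 - 9*l^3 + 26*l^2 - 24*l) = l*(l - 5)*(l - 4)*(l - 1)*(l^3 - 5*l^2 + 6*l) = l*(l - 5)*(l - 4)*(l - 3)*(l - 1)*(l^2 - 2*l) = l*(l - 5)*(l - 4)*(l - 3)*(l - 2)*(l - 1)*(l)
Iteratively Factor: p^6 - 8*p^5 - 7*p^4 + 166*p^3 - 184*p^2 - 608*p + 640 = (p - 4)*(p^5 - 4*p^4 - 23*p^3 + 74*p^2 + 112*p - 160) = (p - 4)*(p + 2)*(p^4 - 6*p^3 - 11*p^2 + 96*p - 80) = (p - 4)^2*(p + 2)*(p^3 - 2*p^2 - 19*p + 20) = (p - 5)*(p - 4)^2*(p + 2)*(p^2 + 3*p - 4) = (p - 5)*(p - 4)^2*(p + 2)*(p + 4)*(p - 1)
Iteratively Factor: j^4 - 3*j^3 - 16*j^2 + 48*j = (j - 4)*(j^3 + j^2 - 12*j) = j*(j - 4)*(j^2 + j - 12) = j*(j - 4)*(j - 3)*(j + 4)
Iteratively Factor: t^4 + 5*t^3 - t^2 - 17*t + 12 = (t - 1)*(t^3 + 6*t^2 + 5*t - 12) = (t - 1)*(t + 3)*(t^2 + 3*t - 4) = (t - 1)^2*(t + 3)*(t + 4)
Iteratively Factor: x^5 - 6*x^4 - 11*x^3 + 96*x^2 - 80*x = (x)*(x^4 - 6*x^3 - 11*x^2 + 96*x - 80) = x*(x + 4)*(x^3 - 10*x^2 + 29*x - 20) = x*(x - 4)*(x + 4)*(x^2 - 6*x + 5) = x*(x - 4)*(x - 1)*(x + 4)*(x - 5)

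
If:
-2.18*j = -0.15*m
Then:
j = 0.0688073394495413*m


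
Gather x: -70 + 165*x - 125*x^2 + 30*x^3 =30*x^3 - 125*x^2 + 165*x - 70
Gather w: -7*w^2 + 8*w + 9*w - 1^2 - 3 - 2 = -7*w^2 + 17*w - 6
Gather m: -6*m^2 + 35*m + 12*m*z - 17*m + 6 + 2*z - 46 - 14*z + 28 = -6*m^2 + m*(12*z + 18) - 12*z - 12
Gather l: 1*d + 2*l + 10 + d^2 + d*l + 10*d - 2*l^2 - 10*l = d^2 + 11*d - 2*l^2 + l*(d - 8) + 10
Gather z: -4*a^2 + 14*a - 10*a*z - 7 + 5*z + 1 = -4*a^2 + 14*a + z*(5 - 10*a) - 6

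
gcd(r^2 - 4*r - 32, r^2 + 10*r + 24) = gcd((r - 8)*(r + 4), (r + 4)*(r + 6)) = r + 4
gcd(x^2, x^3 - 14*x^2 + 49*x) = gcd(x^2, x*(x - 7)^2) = x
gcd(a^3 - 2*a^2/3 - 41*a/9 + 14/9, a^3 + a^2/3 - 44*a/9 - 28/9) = a^2 - a/3 - 14/3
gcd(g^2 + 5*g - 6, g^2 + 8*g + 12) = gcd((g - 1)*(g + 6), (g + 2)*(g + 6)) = g + 6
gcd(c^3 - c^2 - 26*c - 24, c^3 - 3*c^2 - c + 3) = c + 1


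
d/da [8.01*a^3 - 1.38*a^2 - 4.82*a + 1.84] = 24.03*a^2 - 2.76*a - 4.82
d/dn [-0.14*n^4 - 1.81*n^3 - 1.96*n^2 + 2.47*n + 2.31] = -0.56*n^3 - 5.43*n^2 - 3.92*n + 2.47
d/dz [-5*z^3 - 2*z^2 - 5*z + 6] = -15*z^2 - 4*z - 5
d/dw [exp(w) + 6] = exp(w)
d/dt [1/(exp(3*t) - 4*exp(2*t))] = (8 - 3*exp(t))*exp(-2*t)/(exp(t) - 4)^2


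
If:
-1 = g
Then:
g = -1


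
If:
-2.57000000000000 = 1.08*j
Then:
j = -2.38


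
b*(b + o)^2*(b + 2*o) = b^4 + 4*b^3*o + 5*b^2*o^2 + 2*b*o^3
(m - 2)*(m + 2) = m^2 - 4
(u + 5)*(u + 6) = u^2 + 11*u + 30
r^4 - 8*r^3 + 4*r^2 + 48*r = r*(r - 6)*(r - 4)*(r + 2)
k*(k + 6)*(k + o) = k^3 + k^2*o + 6*k^2 + 6*k*o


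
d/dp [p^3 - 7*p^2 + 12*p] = 3*p^2 - 14*p + 12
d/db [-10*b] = -10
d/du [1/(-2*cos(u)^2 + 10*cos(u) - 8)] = (5 - 2*cos(u))*sin(u)/(2*(cos(u)^2 - 5*cos(u) + 4)^2)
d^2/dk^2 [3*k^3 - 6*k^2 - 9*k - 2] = 18*k - 12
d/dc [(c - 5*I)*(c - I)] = 2*c - 6*I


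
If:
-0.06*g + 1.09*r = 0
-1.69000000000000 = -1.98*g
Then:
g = 0.85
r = 0.05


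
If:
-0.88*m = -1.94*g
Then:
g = 0.45360824742268*m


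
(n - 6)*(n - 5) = n^2 - 11*n + 30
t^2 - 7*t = t*(t - 7)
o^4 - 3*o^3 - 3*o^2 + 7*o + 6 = (o - 3)*(o - 2)*(o + 1)^2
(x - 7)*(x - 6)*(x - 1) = x^3 - 14*x^2 + 55*x - 42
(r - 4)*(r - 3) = r^2 - 7*r + 12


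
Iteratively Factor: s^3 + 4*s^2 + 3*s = (s)*(s^2 + 4*s + 3) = s*(s + 1)*(s + 3)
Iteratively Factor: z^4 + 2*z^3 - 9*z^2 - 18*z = (z + 2)*(z^3 - 9*z) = (z + 2)*(z + 3)*(z^2 - 3*z) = z*(z + 2)*(z + 3)*(z - 3)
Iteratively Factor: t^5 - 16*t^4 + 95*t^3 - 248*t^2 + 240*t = (t - 4)*(t^4 - 12*t^3 + 47*t^2 - 60*t) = (t - 4)*(t - 3)*(t^3 - 9*t^2 + 20*t) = t*(t - 4)*(t - 3)*(t^2 - 9*t + 20) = t*(t - 5)*(t - 4)*(t - 3)*(t - 4)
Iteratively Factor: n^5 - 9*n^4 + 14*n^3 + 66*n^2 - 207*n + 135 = (n - 3)*(n^4 - 6*n^3 - 4*n^2 + 54*n - 45) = (n - 3)*(n + 3)*(n^3 - 9*n^2 + 23*n - 15) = (n - 3)*(n - 1)*(n + 3)*(n^2 - 8*n + 15) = (n - 3)^2*(n - 1)*(n + 3)*(n - 5)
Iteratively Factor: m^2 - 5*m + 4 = (m - 4)*(m - 1)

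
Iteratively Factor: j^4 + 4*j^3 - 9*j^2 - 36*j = (j + 4)*(j^3 - 9*j) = j*(j + 4)*(j^2 - 9) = j*(j + 3)*(j + 4)*(j - 3)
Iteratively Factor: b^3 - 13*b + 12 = (b - 3)*(b^2 + 3*b - 4) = (b - 3)*(b - 1)*(b + 4)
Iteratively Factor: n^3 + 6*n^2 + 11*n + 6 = (n + 2)*(n^2 + 4*n + 3) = (n + 1)*(n + 2)*(n + 3)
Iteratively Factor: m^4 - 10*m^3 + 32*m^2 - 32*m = (m)*(m^3 - 10*m^2 + 32*m - 32) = m*(m - 4)*(m^2 - 6*m + 8) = m*(m - 4)*(m - 2)*(m - 4)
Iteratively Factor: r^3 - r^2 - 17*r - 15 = (r + 3)*(r^2 - 4*r - 5) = (r + 1)*(r + 3)*(r - 5)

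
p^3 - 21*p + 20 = (p - 4)*(p - 1)*(p + 5)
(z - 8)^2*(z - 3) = z^3 - 19*z^2 + 112*z - 192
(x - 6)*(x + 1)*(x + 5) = x^3 - 31*x - 30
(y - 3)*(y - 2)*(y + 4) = y^3 - y^2 - 14*y + 24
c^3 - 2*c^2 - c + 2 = (c - 2)*(c - 1)*(c + 1)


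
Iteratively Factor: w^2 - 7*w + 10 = (w - 5)*(w - 2)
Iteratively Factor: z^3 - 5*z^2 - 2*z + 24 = (z - 4)*(z^2 - z - 6) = (z - 4)*(z + 2)*(z - 3)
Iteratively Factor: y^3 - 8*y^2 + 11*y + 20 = (y + 1)*(y^2 - 9*y + 20) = (y - 4)*(y + 1)*(y - 5)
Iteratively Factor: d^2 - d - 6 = (d - 3)*(d + 2)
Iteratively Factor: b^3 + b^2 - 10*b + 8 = (b - 1)*(b^2 + 2*b - 8) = (b - 2)*(b - 1)*(b + 4)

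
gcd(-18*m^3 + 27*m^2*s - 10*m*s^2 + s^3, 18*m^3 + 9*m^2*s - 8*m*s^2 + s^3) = 18*m^2 - 9*m*s + s^2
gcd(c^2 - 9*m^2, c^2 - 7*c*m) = 1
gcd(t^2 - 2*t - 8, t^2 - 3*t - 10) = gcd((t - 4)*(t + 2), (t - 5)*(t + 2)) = t + 2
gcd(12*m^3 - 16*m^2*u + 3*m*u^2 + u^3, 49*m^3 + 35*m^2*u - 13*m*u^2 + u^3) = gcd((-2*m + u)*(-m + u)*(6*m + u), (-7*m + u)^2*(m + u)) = 1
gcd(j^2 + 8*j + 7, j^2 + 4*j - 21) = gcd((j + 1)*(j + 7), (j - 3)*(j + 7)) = j + 7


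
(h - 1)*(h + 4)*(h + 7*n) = h^3 + 7*h^2*n + 3*h^2 + 21*h*n - 4*h - 28*n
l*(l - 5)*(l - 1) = l^3 - 6*l^2 + 5*l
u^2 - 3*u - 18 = (u - 6)*(u + 3)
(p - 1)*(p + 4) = p^2 + 3*p - 4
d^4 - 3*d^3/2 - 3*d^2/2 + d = d*(d - 2)*(d - 1/2)*(d + 1)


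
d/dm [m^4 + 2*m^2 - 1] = 4*m*(m^2 + 1)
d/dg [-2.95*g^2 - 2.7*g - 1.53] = -5.9*g - 2.7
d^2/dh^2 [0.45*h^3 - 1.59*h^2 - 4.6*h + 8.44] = 2.7*h - 3.18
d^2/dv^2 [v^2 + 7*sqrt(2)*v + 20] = 2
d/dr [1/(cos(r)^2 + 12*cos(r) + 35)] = 2*(cos(r) + 6)*sin(r)/(cos(r)^2 + 12*cos(r) + 35)^2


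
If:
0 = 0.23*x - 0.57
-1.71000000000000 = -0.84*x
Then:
No Solution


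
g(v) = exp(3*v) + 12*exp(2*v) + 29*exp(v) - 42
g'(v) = 3*exp(3*v) + 24*exp(2*v) + 29*exp(v)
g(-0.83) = -26.99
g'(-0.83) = 17.46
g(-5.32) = -41.86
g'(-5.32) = 0.14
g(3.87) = 139124.25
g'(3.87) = 387136.42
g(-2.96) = -40.46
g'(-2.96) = 1.57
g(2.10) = 1539.63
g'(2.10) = 3471.01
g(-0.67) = -23.88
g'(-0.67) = 21.53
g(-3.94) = -41.43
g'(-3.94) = 0.57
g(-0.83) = -26.99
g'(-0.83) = 17.46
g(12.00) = 4311549421300600.30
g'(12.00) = 12934330384996590.88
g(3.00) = 13484.71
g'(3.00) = 34574.02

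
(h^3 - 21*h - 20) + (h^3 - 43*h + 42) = 2*h^3 - 64*h + 22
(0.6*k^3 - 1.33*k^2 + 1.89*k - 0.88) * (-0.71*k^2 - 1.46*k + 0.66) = -0.426*k^5 + 0.0683*k^4 + 0.9959*k^3 - 3.0124*k^2 + 2.5322*k - 0.5808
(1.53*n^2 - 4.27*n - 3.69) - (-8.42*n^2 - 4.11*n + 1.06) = 9.95*n^2 - 0.159999999999999*n - 4.75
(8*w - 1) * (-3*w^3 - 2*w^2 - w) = -24*w^4 - 13*w^3 - 6*w^2 + w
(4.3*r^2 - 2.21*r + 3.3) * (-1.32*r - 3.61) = -5.676*r^3 - 12.6058*r^2 + 3.6221*r - 11.913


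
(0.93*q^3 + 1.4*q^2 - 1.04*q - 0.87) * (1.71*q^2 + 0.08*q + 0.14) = 1.5903*q^5 + 2.4684*q^4 - 1.5362*q^3 - 1.3749*q^2 - 0.2152*q - 0.1218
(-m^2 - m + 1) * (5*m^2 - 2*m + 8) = -5*m^4 - 3*m^3 - m^2 - 10*m + 8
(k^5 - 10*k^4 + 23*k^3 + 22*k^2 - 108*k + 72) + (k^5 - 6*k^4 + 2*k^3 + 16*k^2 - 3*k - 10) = 2*k^5 - 16*k^4 + 25*k^3 + 38*k^2 - 111*k + 62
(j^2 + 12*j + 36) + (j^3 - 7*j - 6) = j^3 + j^2 + 5*j + 30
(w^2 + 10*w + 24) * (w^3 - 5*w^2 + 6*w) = w^5 + 5*w^4 - 20*w^3 - 60*w^2 + 144*w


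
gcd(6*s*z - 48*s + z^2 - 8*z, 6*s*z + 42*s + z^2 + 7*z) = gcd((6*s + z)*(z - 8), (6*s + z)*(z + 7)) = 6*s + z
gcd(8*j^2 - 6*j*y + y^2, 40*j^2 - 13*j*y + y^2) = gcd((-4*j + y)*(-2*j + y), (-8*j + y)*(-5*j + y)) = 1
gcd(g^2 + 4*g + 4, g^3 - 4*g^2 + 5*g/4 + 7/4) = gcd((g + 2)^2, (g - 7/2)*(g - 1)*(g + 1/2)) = 1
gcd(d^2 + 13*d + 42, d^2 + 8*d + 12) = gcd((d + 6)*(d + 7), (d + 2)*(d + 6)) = d + 6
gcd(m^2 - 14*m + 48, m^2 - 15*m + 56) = m - 8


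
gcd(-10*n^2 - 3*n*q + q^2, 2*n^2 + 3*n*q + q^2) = 2*n + q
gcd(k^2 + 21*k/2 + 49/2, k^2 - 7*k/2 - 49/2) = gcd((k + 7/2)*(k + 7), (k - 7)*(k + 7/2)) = k + 7/2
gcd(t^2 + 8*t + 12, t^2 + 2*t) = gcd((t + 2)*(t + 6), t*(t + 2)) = t + 2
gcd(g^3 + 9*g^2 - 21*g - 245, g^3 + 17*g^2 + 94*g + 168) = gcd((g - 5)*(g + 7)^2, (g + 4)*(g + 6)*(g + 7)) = g + 7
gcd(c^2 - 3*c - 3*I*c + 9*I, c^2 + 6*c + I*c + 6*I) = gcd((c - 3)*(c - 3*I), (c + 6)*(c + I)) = 1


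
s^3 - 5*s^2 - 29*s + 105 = (s - 7)*(s - 3)*(s + 5)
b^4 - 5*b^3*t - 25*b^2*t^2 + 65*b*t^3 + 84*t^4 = (b - 7*t)*(b - 3*t)*(b + t)*(b + 4*t)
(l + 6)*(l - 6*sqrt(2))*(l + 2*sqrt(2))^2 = l^4 - 2*sqrt(2)*l^3 + 6*l^3 - 40*l^2 - 12*sqrt(2)*l^2 - 240*l - 48*sqrt(2)*l - 288*sqrt(2)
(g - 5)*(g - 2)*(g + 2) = g^3 - 5*g^2 - 4*g + 20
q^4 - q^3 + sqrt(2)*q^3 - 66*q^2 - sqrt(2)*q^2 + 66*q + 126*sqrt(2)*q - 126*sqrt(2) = (q - 1)*(q - 3*sqrt(2))^2*(q + 7*sqrt(2))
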